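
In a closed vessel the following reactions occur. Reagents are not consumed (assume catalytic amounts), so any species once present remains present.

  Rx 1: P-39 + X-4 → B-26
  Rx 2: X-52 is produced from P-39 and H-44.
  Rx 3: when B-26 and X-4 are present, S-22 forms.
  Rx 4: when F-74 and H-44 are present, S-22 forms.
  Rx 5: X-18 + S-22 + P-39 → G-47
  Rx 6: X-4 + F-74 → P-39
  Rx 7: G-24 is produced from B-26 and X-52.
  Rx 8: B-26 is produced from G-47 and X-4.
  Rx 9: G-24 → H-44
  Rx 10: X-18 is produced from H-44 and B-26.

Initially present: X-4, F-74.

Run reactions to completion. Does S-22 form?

Yes

X-4 and F-74 present → P-39 forms (Rx 6).
P-39 and X-4 present → B-26 forms (Rx 1).
B-26 and X-4 present → S-22 forms (Rx 3).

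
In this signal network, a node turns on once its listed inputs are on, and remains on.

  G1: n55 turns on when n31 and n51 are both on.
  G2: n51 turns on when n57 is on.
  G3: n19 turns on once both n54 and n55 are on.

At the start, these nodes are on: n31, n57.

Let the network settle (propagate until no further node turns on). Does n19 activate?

n19 would need n54 and n55 (G3), but n54 never turns on.

No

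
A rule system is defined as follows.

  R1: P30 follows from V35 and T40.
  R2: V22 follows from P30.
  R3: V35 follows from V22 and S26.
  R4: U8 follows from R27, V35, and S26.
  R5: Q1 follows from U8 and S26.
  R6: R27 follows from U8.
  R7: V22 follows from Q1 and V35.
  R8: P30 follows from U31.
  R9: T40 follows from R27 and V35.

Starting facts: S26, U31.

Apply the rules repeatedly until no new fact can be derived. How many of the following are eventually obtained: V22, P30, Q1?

U31 holds, so P30 follows (R8).
P30 holds, so V22 follows (R2).
V22: reached.
P30: reached.
Q1 would need U8 and S26 (R5), but U8 is never established.
Reached: V22 and P30 — 2 of the 3.

2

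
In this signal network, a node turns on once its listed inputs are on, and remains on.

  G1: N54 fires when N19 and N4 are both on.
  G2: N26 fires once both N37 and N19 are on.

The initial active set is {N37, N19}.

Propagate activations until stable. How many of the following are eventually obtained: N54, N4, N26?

1

G2: N37 and N19 on → N26 on.
N54 would need N19 and N4 (G1), but N4 never turns on.
No rule produces N4, and it is not given.
N26: reached.
Reached: N26 — 1 of the 3.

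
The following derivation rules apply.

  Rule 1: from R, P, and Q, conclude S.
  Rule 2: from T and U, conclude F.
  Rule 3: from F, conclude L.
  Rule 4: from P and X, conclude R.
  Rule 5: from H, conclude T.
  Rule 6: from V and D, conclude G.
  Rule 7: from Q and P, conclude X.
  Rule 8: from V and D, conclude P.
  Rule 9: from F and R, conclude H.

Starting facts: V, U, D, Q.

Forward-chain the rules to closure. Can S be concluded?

V and D hold, so P follows (Rule 8).
From Q and P, Rule 7 gives X.
P and X hold, so R follows (Rule 4).
R, P, and Q hold, so S follows (Rule 1).

Yes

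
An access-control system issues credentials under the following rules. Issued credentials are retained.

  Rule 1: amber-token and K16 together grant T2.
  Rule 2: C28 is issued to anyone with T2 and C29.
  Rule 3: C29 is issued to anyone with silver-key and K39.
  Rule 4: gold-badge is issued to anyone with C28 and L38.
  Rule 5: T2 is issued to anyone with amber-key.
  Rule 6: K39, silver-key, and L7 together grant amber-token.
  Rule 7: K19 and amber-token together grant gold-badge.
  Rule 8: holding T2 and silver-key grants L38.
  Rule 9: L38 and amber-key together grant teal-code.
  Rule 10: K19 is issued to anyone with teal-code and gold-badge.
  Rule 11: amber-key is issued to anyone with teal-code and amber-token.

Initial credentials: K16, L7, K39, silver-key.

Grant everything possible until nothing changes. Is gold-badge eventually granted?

Holding K39, silver-key, and L7 grants amber-token (Rule 6).
Holding silver-key and K39 grants C29 (Rule 3).
Holding amber-token and K16 grants T2 (Rule 1).
Holding T2 and C29 grants C28 (Rule 2).
Holding T2 and silver-key grants L38 (Rule 8).
Holding C28 and L38 grants gold-badge (Rule 4).

Yes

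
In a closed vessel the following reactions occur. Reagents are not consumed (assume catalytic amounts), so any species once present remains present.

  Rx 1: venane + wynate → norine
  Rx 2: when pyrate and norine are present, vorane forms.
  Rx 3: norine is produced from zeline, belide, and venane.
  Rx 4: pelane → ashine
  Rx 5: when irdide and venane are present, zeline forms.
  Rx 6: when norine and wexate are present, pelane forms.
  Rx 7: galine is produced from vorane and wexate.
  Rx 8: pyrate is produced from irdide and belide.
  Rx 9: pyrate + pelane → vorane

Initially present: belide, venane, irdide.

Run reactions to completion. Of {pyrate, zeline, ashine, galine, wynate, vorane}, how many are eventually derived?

3

irdide and venane present → zeline forms (Rx 5).
irdide and belide present → pyrate forms (Rx 8).
zeline, belide, and venane present → norine forms (Rx 3).
pyrate and norine present → vorane forms (Rx 2).
pyrate: reached.
zeline: reached.
ashine would need pelane (Rx 4), but pelane never forms.
galine would need vorane and wexate (Rx 7), but wexate never forms.
No rule produces wynate, and it is not given.
vorane: reached.
Reached: pyrate, zeline, and vorane — 3 of the 6.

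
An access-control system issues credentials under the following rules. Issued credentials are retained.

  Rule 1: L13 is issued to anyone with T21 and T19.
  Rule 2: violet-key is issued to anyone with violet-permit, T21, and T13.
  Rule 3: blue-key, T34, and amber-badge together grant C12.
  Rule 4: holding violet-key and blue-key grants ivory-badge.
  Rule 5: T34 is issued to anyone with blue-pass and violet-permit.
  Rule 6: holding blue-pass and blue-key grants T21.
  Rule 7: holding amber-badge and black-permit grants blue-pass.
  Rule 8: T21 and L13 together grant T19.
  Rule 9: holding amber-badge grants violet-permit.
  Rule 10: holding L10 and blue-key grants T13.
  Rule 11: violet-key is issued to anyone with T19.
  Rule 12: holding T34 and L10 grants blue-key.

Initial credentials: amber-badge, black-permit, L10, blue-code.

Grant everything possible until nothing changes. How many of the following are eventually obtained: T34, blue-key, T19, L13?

Holding amber-badge and black-permit grants blue-pass (Rule 7).
Holding amber-badge grants violet-permit (Rule 9).
Holding blue-pass and violet-permit grants T34 (Rule 5).
Holding T34 and L10 grants blue-key (Rule 12).
T34: reached.
blue-key: reached.
T19 would need T21 and L13 (Rule 8), but L13 is never granted.
L13 would need T21 and T19 (Rule 1), but T19 is never granted.
Reached: T34 and blue-key — 2 of the 4.

2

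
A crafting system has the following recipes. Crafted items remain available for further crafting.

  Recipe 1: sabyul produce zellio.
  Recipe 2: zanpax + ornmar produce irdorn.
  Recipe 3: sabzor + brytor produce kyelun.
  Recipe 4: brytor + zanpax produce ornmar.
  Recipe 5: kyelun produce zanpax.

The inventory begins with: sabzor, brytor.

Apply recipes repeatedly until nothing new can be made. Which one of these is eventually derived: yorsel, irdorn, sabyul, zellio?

sabzor + brytor → kyelun (Recipe 3).
kyelun → zanpax (Recipe 5).
brytor + zanpax → ornmar (Recipe 4).
zanpax + ornmar → irdorn (Recipe 2).
zellio would need sabyul (Recipe 1), but sabyul is never obtained. No rule produces sabyul, and it is not given. No rule produces yorsel, and it is not given.

irdorn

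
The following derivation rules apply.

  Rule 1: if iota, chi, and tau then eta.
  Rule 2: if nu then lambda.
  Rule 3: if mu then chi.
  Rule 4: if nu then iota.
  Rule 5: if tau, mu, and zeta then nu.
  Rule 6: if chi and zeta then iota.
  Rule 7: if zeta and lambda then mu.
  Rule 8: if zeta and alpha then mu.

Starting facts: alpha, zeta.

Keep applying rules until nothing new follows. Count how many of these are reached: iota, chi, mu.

3

From zeta and alpha, Rule 8 gives mu.
mu holds, so chi follows (Rule 3).
From chi and zeta, Rule 6 gives iota.
iota: reached.
chi: reached.
mu: reached.
All 3 are reached.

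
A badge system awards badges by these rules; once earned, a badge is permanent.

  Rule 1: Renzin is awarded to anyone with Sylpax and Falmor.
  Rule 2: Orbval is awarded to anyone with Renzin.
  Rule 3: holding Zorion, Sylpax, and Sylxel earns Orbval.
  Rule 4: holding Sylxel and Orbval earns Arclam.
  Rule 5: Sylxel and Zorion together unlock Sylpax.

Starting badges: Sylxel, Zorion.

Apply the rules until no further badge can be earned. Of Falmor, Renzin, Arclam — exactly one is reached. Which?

With Sylxel and Zorion, Sylpax is earned (Rule 5).
With Zorion, Sylpax, and Sylxel, Orbval is earned (Rule 3).
With Sylxel and Orbval, Arclam is earned (Rule 4).
Renzin would need Sylpax and Falmor (Rule 1), but Falmor is never earned. No rule produces Falmor, and it is not given.

Arclam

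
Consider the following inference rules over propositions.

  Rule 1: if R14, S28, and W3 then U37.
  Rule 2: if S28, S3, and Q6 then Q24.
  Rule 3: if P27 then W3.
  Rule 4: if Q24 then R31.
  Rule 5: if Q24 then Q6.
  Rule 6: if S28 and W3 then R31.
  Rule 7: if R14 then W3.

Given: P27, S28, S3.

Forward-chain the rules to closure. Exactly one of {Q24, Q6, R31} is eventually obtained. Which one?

From P27, Rule 3 gives W3.
S28 and W3 hold, so R31 follows (Rule 6).
Q6 would need Q24 (Rule 5), but Q24 is never established. Q24 would need S28, S3, and Q6 (Rule 2), but Q6 is never established.

R31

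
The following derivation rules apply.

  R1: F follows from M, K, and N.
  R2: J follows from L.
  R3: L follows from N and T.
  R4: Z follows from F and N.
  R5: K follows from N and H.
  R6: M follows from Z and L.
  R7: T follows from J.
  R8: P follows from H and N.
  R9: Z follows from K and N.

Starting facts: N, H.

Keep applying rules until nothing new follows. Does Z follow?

From N and H, R5 gives K.
K and N hold, so Z follows (R9).

Yes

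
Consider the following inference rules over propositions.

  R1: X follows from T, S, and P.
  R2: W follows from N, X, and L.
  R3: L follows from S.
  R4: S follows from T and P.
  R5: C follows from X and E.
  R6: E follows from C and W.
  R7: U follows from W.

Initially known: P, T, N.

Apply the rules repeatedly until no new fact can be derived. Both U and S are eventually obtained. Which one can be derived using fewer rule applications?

S

S: From T and P, R4 gives S. [1 rule application]
U: From T and P, R4 gives S. S holds, so L follows (R3). T, S, and P hold, so X follows (R1). N, X, and L hold, so W follows (R2). W holds, so U follows (R7). [5 rule applications]
S needs fewer.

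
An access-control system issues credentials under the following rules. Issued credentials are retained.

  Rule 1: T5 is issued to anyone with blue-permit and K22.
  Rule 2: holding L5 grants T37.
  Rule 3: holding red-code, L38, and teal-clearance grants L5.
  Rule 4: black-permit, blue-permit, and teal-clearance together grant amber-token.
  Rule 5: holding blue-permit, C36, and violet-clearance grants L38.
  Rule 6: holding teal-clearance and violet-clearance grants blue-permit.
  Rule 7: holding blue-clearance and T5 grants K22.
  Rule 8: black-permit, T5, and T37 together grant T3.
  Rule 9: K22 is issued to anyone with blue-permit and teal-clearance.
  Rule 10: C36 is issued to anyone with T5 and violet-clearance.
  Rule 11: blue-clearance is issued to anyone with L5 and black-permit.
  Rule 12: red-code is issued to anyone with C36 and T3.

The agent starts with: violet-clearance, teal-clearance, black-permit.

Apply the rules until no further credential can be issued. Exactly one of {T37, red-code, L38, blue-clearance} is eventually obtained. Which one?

Holding teal-clearance and violet-clearance grants blue-permit (Rule 6).
Holding blue-permit and teal-clearance grants K22 (Rule 9).
Holding blue-permit and K22 grants T5 (Rule 1).
Holding T5 and violet-clearance grants C36 (Rule 10).
Holding blue-permit, C36, and violet-clearance grants L38 (Rule 5).
red-code would need C36 and T3 (Rule 12), but T3 is never granted. T37 would need L5 (Rule 2), but L5 is never granted. blue-clearance would need L5 and black-permit (Rule 11), but L5 is never granted.

L38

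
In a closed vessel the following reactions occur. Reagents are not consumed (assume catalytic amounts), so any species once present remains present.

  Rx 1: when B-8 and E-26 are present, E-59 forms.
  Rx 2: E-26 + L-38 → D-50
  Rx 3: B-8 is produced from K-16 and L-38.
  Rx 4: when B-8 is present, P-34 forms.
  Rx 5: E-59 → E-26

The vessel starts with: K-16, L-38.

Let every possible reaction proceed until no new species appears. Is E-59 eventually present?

E-59 would need B-8 and E-26 (Rx 1), but E-26 never forms.

No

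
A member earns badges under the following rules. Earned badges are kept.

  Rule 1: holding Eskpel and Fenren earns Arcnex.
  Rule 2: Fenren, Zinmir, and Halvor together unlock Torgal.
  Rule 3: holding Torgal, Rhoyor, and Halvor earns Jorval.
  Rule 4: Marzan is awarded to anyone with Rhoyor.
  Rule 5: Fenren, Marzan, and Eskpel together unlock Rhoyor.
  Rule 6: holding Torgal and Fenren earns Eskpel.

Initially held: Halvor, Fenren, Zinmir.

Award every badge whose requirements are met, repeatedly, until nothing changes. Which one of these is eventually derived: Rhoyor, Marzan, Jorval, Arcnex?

With Fenren, Zinmir, and Halvor, Torgal is earned (Rule 2).
With Torgal and Fenren, Eskpel is earned (Rule 6).
With Eskpel and Fenren, Arcnex is earned (Rule 1).
Jorval would need Torgal, Rhoyor, and Halvor (Rule 3), but Rhoyor is never earned. Rhoyor would need Fenren, Marzan, and Eskpel (Rule 5), but Marzan is never earned. Marzan would need Rhoyor (Rule 4), but Rhoyor is never earned.

Arcnex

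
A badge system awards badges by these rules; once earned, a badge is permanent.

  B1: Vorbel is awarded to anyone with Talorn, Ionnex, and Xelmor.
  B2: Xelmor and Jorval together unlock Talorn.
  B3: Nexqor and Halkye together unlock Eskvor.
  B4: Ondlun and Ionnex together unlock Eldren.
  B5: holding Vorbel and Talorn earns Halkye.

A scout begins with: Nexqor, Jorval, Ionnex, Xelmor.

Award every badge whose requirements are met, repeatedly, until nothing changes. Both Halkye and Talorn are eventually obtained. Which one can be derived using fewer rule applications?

Talorn

Talorn: With Xelmor and Jorval, Talorn is earned (B2). [1 rule application]
Halkye: With Xelmor and Jorval, Talorn is earned (B2). With Talorn, Ionnex, and Xelmor, Vorbel is earned (B1). With Vorbel and Talorn, Halkye is earned (B5). [3 rule applications]
Talorn needs fewer.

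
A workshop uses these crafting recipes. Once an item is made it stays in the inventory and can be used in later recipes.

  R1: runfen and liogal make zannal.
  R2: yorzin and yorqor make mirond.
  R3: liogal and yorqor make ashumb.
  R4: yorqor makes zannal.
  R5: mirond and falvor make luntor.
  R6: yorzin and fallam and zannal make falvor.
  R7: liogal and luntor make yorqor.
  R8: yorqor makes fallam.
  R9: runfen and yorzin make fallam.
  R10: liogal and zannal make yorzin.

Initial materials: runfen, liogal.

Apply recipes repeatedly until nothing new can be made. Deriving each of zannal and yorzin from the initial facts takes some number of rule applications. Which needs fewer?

zannal: Using R1, runfen and liogal make zannal. [1 rule application]
yorzin: Using R1, runfen and liogal make zannal. Using R10, liogal and zannal make yorzin. [2 rule applications]
zannal needs fewer.

zannal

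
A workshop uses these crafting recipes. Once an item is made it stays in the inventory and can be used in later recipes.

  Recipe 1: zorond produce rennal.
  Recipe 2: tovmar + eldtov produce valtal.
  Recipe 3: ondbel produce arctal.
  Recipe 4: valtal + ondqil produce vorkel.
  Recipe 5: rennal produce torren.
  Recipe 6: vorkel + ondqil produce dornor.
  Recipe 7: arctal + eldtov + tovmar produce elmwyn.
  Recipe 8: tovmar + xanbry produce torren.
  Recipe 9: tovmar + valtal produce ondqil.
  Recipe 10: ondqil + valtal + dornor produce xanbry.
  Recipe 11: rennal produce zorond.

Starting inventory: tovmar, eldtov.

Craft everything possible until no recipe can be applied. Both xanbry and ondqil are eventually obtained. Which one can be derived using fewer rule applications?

ondqil: Using Recipe 2, tovmar and eldtov make valtal. tovmar + valtal → ondqil (Recipe 9). [2 rule applications]
xanbry: tovmar + eldtov → valtal (Recipe 2). tovmar + valtal → ondqil (Recipe 9). Using Recipe 4, valtal and ondqil make vorkel. vorkel + ondqil → dornor (Recipe 6). Using Recipe 10, ondqil, valtal, and dornor make xanbry. [5 rule applications]
ondqil needs fewer.

ondqil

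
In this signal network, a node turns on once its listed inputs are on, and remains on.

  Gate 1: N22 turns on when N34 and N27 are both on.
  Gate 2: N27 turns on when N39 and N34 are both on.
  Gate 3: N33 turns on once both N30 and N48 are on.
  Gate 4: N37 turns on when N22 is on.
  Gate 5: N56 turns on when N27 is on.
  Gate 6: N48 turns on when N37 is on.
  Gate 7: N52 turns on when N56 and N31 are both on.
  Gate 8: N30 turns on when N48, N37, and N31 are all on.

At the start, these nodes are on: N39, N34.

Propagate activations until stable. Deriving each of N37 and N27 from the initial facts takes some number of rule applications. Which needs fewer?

N27: Gate 2: N39 and N34 on → N27 on. [1 rule application]
N37: N39 and N34 are on, so N27 turns on (Gate 2). N34 and N27 are on, so N22 turns on (Gate 1). Gate 4: N22 on → N37 on. [3 rule applications]
N27 needs fewer.

N27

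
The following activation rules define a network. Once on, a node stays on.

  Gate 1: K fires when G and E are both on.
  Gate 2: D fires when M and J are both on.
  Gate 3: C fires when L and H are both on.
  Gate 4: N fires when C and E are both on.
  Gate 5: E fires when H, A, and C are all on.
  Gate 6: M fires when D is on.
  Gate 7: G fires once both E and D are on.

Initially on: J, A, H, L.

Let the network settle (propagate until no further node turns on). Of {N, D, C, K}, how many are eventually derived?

2

L and H are on, so C fires (Gate 3).
Gate 5: H, A, and C on → E on.
C and E are on, so N fires (Gate 4).
N: reached.
D would need M and J (Gate 2), but M never turns on.
C: reached.
K would need G and E (Gate 1), but G never turns on.
Reached: N and C — 2 of the 4.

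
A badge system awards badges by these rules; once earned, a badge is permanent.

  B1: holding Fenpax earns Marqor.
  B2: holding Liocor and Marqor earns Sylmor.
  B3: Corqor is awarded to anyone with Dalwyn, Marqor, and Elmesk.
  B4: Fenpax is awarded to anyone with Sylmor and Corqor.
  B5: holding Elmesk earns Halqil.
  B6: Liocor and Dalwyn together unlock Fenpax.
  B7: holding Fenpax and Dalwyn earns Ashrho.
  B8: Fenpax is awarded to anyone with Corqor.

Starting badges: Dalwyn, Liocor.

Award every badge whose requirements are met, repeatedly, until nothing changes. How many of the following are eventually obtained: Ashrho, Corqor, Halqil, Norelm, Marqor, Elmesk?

2

With Liocor and Dalwyn, Fenpax is earned (B6).
With Fenpax and Dalwyn, Ashrho is earned (B7).
With Fenpax, Marqor is earned (B1).
Ashrho: reached.
Corqor would need Dalwyn, Marqor, and Elmesk (B3), but Elmesk is never earned.
Halqil would need Elmesk (B5), but Elmesk is never earned.
No rule produces Norelm, and it is not given.
Marqor: reached.
No rule produces Elmesk, and it is not given.
Reached: Ashrho and Marqor — 2 of the 6.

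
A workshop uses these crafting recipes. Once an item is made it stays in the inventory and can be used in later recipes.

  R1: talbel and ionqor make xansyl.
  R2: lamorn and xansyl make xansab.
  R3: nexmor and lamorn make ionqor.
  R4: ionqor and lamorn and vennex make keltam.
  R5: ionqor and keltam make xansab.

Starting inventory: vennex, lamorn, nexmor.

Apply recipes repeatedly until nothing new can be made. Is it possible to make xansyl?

No

xansyl would need talbel and ionqor (R1), but talbel is never obtained.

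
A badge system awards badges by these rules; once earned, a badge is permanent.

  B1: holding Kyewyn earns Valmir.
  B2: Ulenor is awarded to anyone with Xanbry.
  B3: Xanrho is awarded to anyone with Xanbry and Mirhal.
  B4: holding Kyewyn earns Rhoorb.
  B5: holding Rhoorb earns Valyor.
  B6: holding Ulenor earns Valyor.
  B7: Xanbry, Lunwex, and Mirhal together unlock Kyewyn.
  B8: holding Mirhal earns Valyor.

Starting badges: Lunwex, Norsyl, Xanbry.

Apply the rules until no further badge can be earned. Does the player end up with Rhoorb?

No

Rhoorb would need Kyewyn (B4), but Kyewyn is never earned.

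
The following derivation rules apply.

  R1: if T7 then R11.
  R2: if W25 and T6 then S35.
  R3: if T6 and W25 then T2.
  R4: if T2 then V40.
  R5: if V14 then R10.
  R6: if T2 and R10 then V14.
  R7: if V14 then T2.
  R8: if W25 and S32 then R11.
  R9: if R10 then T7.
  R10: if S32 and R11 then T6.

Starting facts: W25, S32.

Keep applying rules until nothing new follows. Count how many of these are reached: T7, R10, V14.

T7 would need R10 (R9), but R10 is never established.
R10 would need V14 (R5), but V14 is never established.
V14 would need T2 and R10 (R6), but R10 is never established.
None of the 3 are reached.

0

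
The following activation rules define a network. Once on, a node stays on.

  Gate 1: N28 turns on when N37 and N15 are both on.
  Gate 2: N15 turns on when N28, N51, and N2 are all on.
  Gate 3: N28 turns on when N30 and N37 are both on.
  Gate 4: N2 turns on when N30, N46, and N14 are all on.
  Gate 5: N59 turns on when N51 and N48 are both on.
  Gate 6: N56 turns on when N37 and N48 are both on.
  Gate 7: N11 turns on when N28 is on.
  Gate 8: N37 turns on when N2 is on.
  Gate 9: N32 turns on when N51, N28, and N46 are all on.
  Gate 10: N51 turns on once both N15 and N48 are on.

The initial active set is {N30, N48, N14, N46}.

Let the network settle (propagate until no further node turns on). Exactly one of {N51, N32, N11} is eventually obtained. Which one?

N30, N46, and N14 are on, so N2 turns on (Gate 4).
Gate 8: N2 on → N37 on.
N30 and N37 are on, so N28 turns on (Gate 3).
N28 is on, so N11 turns on (Gate 7).
N32 would need N51, N28, and N46 (Gate 9), but N51 never turns on. N51 would need N15 and N48 (Gate 10), but N15 never turns on.

N11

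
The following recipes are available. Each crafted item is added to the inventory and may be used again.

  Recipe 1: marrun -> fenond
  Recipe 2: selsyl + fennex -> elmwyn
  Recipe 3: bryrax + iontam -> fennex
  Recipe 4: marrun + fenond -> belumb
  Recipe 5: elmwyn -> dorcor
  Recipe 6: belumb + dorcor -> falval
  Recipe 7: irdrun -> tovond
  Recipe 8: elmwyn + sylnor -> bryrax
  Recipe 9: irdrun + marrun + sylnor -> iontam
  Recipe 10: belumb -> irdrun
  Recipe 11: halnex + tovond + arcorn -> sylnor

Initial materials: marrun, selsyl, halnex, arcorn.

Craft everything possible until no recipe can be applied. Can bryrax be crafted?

No

bryrax would need elmwyn and sylnor (Recipe 8), but elmwyn is never obtained.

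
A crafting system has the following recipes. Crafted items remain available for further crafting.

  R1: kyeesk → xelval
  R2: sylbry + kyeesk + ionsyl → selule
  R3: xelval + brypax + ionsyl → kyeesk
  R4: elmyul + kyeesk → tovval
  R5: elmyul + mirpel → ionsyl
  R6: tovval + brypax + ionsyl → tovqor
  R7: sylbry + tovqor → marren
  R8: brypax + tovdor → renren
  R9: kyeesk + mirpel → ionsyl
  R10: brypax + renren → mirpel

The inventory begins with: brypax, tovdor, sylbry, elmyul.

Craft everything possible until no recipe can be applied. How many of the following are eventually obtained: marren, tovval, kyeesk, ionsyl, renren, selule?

brypax + tovdor → renren (R8).
brypax + renren → mirpel (R10).
Using R5, elmyul and mirpel make ionsyl.
marren would need sylbry and tovqor (R7), but tovqor is never obtained.
tovval would need elmyul and kyeesk (R4), but kyeesk is never obtained.
kyeesk would need xelval, brypax, and ionsyl (R3), but xelval is never obtained.
ionsyl: reached.
renren: reached.
selule would need sylbry, kyeesk, and ionsyl (R2), but kyeesk is never obtained.
Reached: ionsyl and renren — 2 of the 6.

2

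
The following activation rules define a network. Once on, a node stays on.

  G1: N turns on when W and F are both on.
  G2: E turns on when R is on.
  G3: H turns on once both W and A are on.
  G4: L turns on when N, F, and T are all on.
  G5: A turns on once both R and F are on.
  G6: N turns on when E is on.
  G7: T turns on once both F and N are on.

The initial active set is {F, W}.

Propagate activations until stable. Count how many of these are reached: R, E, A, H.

No rule produces R, and it is not given.
E would need R (G2), but R never turns on.
A would need R and F (G5), but R never turns on.
H would need W and A (G3), but A never turns on.
None of the 4 are reached.

0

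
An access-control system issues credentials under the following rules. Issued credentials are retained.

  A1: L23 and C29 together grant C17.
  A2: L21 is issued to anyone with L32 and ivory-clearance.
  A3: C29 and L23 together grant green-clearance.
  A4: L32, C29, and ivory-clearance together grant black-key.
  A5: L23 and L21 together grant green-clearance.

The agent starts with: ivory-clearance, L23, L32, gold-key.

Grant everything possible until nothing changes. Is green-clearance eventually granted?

Yes

Holding L32 and ivory-clearance grants L21 (A2).
Holding L23 and L21 grants green-clearance (A5).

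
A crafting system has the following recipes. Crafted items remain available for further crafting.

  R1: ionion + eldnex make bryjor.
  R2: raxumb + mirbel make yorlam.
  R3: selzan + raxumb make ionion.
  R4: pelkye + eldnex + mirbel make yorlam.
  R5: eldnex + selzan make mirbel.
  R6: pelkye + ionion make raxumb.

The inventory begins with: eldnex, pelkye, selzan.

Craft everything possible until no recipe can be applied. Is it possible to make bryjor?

No

bryjor would need ionion and eldnex (R1), but ionion is never obtained.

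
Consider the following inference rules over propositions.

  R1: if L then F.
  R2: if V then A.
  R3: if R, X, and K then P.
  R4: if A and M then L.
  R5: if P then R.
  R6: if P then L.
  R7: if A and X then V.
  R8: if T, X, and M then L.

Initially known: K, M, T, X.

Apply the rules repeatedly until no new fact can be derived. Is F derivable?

From T, X, and M, R8 gives L.
From L, R1 gives F.

Yes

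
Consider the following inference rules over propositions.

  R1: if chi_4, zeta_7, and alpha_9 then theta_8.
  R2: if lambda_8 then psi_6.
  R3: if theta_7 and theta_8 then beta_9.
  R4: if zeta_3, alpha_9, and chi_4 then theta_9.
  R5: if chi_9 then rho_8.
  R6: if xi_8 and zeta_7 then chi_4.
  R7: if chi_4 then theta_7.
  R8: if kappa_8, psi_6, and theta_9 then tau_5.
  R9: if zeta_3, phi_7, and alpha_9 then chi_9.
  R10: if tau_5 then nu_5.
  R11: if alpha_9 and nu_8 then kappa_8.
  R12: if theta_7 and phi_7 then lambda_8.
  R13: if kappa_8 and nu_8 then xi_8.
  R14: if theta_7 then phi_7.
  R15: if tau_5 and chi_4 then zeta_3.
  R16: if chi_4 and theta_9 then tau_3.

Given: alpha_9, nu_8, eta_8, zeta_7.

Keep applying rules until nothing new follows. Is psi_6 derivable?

Yes

alpha_9 and nu_8 hold, so kappa_8 follows (R11).
From kappa_8 and nu_8, R13 gives xi_8.
From xi_8 and zeta_7, R6 gives chi_4.
From chi_4, R7 gives theta_7.
From theta_7, R14 gives phi_7.
From theta_7 and phi_7, R12 gives lambda_8.
lambda_8 holds, so psi_6 follows (R2).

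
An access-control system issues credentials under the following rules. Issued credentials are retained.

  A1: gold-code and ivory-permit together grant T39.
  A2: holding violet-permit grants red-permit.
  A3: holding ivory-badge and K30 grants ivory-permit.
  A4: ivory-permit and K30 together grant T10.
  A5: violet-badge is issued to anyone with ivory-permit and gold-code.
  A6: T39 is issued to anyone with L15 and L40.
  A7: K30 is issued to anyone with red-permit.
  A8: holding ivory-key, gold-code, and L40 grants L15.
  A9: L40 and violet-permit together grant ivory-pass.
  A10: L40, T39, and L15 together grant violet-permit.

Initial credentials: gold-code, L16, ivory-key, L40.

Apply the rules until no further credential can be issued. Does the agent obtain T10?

T10 would need ivory-permit and K30 (A4), but ivory-permit is never granted.

No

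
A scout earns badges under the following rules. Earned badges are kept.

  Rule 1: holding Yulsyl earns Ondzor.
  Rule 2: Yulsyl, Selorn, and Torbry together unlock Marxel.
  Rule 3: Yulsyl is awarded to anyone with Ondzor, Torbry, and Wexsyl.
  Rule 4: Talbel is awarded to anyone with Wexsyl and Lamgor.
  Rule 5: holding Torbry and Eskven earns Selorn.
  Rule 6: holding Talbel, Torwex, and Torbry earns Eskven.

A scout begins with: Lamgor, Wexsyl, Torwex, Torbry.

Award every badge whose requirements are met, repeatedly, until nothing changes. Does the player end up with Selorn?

Yes

With Wexsyl and Lamgor, Talbel is earned (Rule 4).
With Talbel, Torwex, and Torbry, Eskven is earned (Rule 6).
With Torbry and Eskven, Selorn is earned (Rule 5).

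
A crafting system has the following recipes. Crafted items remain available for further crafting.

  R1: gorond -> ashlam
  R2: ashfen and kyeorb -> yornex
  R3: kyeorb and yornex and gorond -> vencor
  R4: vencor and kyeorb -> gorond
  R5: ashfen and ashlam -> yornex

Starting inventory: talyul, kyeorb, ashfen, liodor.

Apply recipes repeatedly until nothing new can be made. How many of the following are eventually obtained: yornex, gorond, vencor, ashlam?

ashfen and kyeorb -> yornex (R2).
yornex: reached.
gorond would need vencor and kyeorb (R4), but vencor is never obtained.
vencor would need kyeorb, yornex, and gorond (R3), but gorond is never obtained.
ashlam would need gorond (R1), but gorond is never obtained.
Reached: yornex — 1 of the 4.

1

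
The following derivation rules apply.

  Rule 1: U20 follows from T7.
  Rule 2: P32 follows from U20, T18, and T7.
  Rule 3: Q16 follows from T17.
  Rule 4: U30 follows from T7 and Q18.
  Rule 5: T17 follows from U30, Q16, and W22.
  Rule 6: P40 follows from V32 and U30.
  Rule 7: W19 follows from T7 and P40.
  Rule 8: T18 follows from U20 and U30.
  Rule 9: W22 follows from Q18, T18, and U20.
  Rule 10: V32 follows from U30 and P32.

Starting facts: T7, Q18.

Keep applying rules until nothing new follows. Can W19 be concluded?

Yes

T7 and Q18 hold, so U30 follows (Rule 4).
From T7, Rule 1 gives U20.
From U20 and U30, Rule 8 gives T18.
From U20, T18, and T7, Rule 2 gives P32.
U30 and P32 hold, so V32 follows (Rule 10).
V32 and U30 hold, so P40 follows (Rule 6).
From T7 and P40, Rule 7 gives W19.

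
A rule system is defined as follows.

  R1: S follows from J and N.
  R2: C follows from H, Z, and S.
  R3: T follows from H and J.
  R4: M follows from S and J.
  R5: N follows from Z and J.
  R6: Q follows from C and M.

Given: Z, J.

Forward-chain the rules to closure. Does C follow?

C would need H, Z, and S (R2), but H is never established.

No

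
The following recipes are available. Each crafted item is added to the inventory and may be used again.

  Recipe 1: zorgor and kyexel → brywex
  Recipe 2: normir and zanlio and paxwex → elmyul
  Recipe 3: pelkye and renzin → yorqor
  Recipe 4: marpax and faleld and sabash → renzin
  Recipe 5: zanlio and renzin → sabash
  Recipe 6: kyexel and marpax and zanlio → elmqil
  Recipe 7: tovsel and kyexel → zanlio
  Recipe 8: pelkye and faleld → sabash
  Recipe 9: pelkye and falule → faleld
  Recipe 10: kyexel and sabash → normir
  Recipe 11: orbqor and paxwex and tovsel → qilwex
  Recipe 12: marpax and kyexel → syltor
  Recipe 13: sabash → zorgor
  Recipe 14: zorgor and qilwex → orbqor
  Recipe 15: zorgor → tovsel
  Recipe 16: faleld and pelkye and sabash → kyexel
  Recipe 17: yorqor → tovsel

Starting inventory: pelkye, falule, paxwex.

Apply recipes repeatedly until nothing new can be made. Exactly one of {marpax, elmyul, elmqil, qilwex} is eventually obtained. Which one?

Using Recipe 9, pelkye and falule make faleld.
Using Recipe 8, pelkye and faleld make sabash.
faleld and pelkye and sabash → kyexel (Recipe 16).
sabash → zorgor (Recipe 13).
Using Recipe 10, kyexel and sabash make normir.
Using Recipe 15, zorgor makes tovsel.
tovsel and kyexel → zanlio (Recipe 7).
normir and zanlio and paxwex → elmyul (Recipe 2).
elmqil would need kyexel, marpax, and zanlio (Recipe 6), but marpax is never obtained. No rule produces marpax, and it is not given. qilwex would need orbqor, paxwex, and tovsel (Recipe 11), but orbqor is never obtained.

elmyul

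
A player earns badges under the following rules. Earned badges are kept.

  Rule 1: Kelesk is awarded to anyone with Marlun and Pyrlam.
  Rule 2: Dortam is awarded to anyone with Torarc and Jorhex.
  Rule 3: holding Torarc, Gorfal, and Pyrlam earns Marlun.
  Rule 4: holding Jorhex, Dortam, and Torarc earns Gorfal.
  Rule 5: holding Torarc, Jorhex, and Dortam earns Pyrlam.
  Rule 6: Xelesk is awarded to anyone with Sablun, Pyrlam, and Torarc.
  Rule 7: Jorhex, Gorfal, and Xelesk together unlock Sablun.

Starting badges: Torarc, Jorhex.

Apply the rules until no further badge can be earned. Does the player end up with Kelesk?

With Torarc and Jorhex, Dortam is earned (Rule 2).
With Jorhex, Dortam, and Torarc, Gorfal is earned (Rule 4).
With Torarc, Jorhex, and Dortam, Pyrlam is earned (Rule 5).
With Torarc, Gorfal, and Pyrlam, Marlun is earned (Rule 3).
With Marlun and Pyrlam, Kelesk is earned (Rule 1).

Yes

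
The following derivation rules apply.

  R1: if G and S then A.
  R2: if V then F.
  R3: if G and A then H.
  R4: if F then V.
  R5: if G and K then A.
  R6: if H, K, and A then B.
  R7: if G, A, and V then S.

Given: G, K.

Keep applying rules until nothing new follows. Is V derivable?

V would need F (R4), but F is never established.

No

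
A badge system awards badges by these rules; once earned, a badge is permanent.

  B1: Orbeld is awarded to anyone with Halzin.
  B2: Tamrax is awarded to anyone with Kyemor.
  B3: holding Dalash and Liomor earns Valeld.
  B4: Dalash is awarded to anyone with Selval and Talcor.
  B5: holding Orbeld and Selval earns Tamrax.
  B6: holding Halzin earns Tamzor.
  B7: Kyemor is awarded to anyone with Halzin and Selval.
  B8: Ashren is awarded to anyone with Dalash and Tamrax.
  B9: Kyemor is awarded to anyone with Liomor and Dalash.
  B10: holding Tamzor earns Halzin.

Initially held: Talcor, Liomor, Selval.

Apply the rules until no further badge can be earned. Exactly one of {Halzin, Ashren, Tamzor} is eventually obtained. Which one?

With Selval and Talcor, Dalash is earned (B4).
With Liomor and Dalash, Kyemor is earned (B9).
With Kyemor, Tamrax is earned (B2).
With Dalash and Tamrax, Ashren is earned (B8).
Tamzor would need Halzin (B6), but Halzin is never earned. Halzin would need Tamzor (B10), but Tamzor is never earned.

Ashren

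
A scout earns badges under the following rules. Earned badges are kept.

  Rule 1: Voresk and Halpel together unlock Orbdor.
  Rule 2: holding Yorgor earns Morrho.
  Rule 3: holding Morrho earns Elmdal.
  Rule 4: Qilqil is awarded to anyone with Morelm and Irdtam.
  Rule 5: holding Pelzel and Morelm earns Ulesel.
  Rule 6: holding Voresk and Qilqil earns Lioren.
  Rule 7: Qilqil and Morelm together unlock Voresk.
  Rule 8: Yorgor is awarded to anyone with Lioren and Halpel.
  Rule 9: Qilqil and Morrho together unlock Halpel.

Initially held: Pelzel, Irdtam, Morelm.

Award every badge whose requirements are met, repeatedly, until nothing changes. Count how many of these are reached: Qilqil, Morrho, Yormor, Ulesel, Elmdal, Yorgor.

2

With Morelm and Irdtam, Qilqil is earned (Rule 4).
With Pelzel and Morelm, Ulesel is earned (Rule 5).
Qilqil: reached.
Morrho would need Yorgor (Rule 2), but Yorgor is never earned.
No rule produces Yormor, and it is not given.
Ulesel: reached.
Elmdal would need Morrho (Rule 3), but Morrho is never earned.
Yorgor would need Lioren and Halpel (Rule 8), but Halpel is never earned.
Reached: Qilqil and Ulesel — 2 of the 6.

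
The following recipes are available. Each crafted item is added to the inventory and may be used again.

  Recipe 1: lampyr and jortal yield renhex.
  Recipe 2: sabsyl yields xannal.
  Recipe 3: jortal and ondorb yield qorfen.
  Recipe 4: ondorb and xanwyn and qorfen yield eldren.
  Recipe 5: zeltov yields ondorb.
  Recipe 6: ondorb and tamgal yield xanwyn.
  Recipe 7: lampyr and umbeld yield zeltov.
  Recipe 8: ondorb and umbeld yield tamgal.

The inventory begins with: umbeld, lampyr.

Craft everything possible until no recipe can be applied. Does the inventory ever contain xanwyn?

lampyr and umbeld → zeltov (Recipe 7).
zeltov → ondorb (Recipe 5).
ondorb and umbeld → tamgal (Recipe 8).
ondorb and tamgal → xanwyn (Recipe 6).

Yes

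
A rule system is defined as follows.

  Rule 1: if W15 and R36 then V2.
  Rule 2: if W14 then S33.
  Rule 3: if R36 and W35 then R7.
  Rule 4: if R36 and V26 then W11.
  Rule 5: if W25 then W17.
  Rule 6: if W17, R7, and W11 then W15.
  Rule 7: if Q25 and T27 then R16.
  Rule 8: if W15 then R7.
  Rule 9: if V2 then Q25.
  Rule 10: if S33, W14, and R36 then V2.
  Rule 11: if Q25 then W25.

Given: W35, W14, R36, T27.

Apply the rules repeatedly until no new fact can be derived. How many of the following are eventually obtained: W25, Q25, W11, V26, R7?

3

W14 holds, so S33 follows (Rule 2).
From R36 and W35, Rule 3 gives R7.
S33, W14, and R36 hold, so V2 follows (Rule 10).
V2 holds, so Q25 follows (Rule 9).
From Q25, Rule 11 gives W25.
W25: reached.
Q25: reached.
W11 would need R36 and V26 (Rule 4), but V26 is never established.
No rule produces V26, and it is not given.
R7: reached.
Reached: W25, Q25, and R7 — 3 of the 5.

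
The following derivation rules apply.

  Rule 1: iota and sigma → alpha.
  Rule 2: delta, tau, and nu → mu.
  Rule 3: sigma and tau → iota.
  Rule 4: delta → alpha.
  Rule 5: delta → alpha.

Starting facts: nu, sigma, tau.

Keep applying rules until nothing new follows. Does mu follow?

mu would need delta, tau, and nu (Rule 2), but delta is never established.

No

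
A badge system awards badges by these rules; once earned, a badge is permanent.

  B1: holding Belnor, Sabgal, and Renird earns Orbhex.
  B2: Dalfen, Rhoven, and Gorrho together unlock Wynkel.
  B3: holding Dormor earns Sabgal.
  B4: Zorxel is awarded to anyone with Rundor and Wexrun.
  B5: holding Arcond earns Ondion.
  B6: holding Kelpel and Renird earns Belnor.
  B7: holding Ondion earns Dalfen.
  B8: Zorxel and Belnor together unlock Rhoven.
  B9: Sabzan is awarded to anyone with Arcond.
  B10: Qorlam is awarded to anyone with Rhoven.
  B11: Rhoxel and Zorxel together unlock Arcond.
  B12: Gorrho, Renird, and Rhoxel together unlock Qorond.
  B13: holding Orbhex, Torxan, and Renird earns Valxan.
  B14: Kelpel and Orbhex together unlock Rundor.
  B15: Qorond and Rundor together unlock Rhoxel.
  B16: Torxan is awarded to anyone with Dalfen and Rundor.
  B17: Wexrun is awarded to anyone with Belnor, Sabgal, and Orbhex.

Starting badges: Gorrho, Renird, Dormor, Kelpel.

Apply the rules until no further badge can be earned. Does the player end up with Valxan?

No

Valxan would need Orbhex, Torxan, and Renird (B13), but Torxan is never earned.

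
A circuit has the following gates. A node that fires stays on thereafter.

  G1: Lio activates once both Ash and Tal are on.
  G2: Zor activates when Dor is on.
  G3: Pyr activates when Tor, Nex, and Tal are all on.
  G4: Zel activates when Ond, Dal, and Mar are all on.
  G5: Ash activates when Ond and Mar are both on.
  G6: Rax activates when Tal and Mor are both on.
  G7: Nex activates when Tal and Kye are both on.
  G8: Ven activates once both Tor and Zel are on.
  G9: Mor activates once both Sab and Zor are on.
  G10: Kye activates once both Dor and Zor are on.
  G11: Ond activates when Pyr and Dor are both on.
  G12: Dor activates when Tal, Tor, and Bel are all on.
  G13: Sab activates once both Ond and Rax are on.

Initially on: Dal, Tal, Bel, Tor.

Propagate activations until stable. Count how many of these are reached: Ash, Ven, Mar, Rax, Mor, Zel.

0

Ash would need Ond and Mar (G5), but Mar never turns on.
Ven would need Tor and Zel (G8), but Zel never turns on.
No rule produces Mar, and it is not given.
Rax would need Tal and Mor (G6), but Mor never turns on.
Mor would need Sab and Zor (G9), but Sab never turns on.
Zel would need Ond, Dal, and Mar (G4), but Mar never turns on.
None of the 6 are reached.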